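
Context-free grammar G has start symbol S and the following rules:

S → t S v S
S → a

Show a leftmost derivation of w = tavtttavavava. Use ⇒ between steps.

S ⇒ tSvS ⇒ tavS ⇒ tavtSvS ⇒ tavttSvSvS ⇒ tavtttSvSvSvS ⇒ tavtttavSvSvS ⇒ tavtttavavSvS ⇒ tavtttavavavS ⇒ tavtttavavava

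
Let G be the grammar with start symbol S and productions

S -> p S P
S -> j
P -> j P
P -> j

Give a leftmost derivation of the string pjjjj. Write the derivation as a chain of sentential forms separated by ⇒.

S ⇒ pSP   [S -> p S P]
pSP ⇒ pjP   [S -> j]
pjP ⇒ pjjP   [P -> j P]
pjjP ⇒ pjjjP   [P -> j P]
pjjjP ⇒ pjjjj   [P -> j]

S ⇒ pSP ⇒ pjP ⇒ pjjP ⇒ pjjjP ⇒ pjjjj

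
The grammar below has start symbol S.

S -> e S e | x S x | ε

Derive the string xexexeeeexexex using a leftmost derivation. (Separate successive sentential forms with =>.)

S => xSx => xeSex => xexSxex => xexeSexex => xexexSxexex => xexexeSexexex => xexexeeSeexexex => xexexeeeexexex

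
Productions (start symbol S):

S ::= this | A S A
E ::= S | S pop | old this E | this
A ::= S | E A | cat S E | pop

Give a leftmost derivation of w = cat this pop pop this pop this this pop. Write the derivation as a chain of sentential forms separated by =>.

S => A S A   [S ::= A S A]
A S A => cat S E S A   [A ::= cat S E]
cat S E S A => cat A S A E S A   [S ::= A S A]
cat A S A E S A => cat E A S A E S A   [A ::= E A]
cat E A S A E S A => cat S pop A S A E S A   [E ::= S pop]
cat S pop A S A E S A => cat this pop A S A E S A   [S ::= this]
cat this pop A S A E S A => cat this pop pop S A E S A   [A ::= pop]
cat this pop pop S A E S A => cat this pop pop this A E S A   [S ::= this]
cat this pop pop this A E S A => cat this pop pop this pop E S A   [A ::= pop]
cat this pop pop this pop E S A => cat this pop pop this pop this S A   [E ::= this]
cat this pop pop this pop this S A => cat this pop pop this pop this this A   [S ::= this]
cat this pop pop this pop this this A => cat this pop pop this pop this this pop   [A ::= pop]

S => A S A => cat S E S A => cat A S A E S A => cat E A S A E S A => cat S pop A S A E S A => cat this pop A S A E S A => cat this pop pop S A E S A => cat this pop pop this A E S A => cat this pop pop this pop E S A => cat this pop pop this pop this S A => cat this pop pop this pop this this A => cat this pop pop this pop this this pop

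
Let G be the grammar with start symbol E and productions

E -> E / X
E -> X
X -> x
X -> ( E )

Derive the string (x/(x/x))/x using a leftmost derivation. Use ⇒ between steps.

E ⇒ E/X   [E -> E / X]
E/X ⇒ X/X   [E -> X]
X/X ⇒ (E)/X   [X -> ( E )]
(E)/X ⇒ (E/X)/X   [E -> E / X]
(E/X)/X ⇒ (X/X)/X   [E -> X]
(X/X)/X ⇒ (x/X)/X   [X -> x]
(x/X)/X ⇒ (x/(E))/X   [X -> ( E )]
(x/(E))/X ⇒ (x/(E/X))/X   [E -> E / X]
(x/(E/X))/X ⇒ (x/(X/X))/X   [E -> X]
(x/(X/X))/X ⇒ (x/(x/X))/X   [X -> x]
(x/(x/X))/X ⇒ (x/(x/x))/X   [X -> x]
(x/(x/x))/X ⇒ (x/(x/x))/x   [X -> x]

E ⇒ E/X ⇒ X/X ⇒ (E)/X ⇒ (E/X)/X ⇒ (X/X)/X ⇒ (x/X)/X ⇒ (x/(E))/X ⇒ (x/(E/X))/X ⇒ (x/(X/X))/X ⇒ (x/(x/X))/X ⇒ (x/(x/x))/X ⇒ (x/(x/x))/x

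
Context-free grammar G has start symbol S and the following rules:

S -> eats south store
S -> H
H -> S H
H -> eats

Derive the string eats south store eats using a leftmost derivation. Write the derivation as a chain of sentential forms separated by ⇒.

S ⇒ H ⇒ S H ⇒ eats south store H ⇒ eats south store eats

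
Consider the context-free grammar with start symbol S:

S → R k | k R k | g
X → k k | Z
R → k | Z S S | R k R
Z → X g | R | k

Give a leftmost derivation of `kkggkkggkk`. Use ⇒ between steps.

S ⇒ kRk   [S → k R k]
kRk ⇒ kZSSk   [R → Z S S]
kZSSk ⇒ kXgSSk   [Z → X g]
kXgSSk ⇒ kZgSSk   [X → Z]
kZgSSk ⇒ kRgSSk   [Z → R]
kRgSSk ⇒ kkgSSk   [R → k]
kkgSSk ⇒ kkggSk   [S → g]
kkggSk ⇒ kkggkRkk   [S → k R k]
kkggkRkk ⇒ kkggkZSSkk   [R → Z S S]
kkggkZSSkk ⇒ kkggkkSSkk   [Z → k]
kkggkkSSkk ⇒ kkggkkgSkk   [S → g]
kkggkkgSkk ⇒ kkggkkggkk   [S → g]

S ⇒ kRk ⇒ kZSSk ⇒ kXgSSk ⇒ kZgSSk ⇒ kRgSSk ⇒ kkgSSk ⇒ kkggSk ⇒ kkggkRkk ⇒ kkggkZSSkk ⇒ kkggkkSSkk ⇒ kkggkkgSkk ⇒ kkggkkggkk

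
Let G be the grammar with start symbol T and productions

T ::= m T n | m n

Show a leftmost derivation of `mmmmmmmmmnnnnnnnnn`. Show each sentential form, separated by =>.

T => mTn   [T ::= m T n]
mTn => mmTnn   [T ::= m T n]
mmTnn => mmmTnnn   [T ::= m T n]
mmmTnnn => mmmmTnnnn   [T ::= m T n]
mmmmTnnnn => mmmmmTnnnnn   [T ::= m T n]
mmmmmTnnnnn => mmmmmmTnnnnnn   [T ::= m T n]
mmmmmmTnnnnnn => mmmmmmmTnnnnnnn   [T ::= m T n]
mmmmmmmTnnnnnnn => mmmmmmmmTnnnnnnnn   [T ::= m T n]
mmmmmmmmTnnnnnnnn => mmmmmmmmmnnnnnnnnn   [T ::= m n]

T => mTn => mmTnn => mmmTnnn => mmmmTnnnn => mmmmmTnnnnn => mmmmmmTnnnnnn => mmmmmmmTnnnnnnn => mmmmmmmmTnnnnnnnn => mmmmmmmmmnnnnnnnnn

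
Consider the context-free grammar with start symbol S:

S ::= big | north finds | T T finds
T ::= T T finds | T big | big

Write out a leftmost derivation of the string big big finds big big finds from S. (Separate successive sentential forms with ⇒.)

S ⇒ T T finds ⇒ T big T finds ⇒ T T finds big T finds ⇒ big T finds big T finds ⇒ big big finds big T finds ⇒ big big finds big big finds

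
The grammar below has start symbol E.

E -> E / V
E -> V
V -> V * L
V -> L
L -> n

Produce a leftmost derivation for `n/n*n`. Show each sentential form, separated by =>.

E=>E/V=>V/V=>L/V=>n/V=>n/V*L=>n/L*L=>n/n*L=>n/n*n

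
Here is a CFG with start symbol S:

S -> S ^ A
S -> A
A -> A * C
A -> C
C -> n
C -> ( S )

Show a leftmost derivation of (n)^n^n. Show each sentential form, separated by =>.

S => S^A   [S -> S ^ A]
S^A => S^A^A   [S -> S ^ A]
S^A^A => A^A^A   [S -> A]
A^A^A => C^A^A   [A -> C]
C^A^A => (S)^A^A   [C -> ( S )]
(S)^A^A => (A)^A^A   [S -> A]
(A)^A^A => (C)^A^A   [A -> C]
(C)^A^A => (n)^A^A   [C -> n]
(n)^A^A => (n)^C^A   [A -> C]
(n)^C^A => (n)^n^A   [C -> n]
(n)^n^A => (n)^n^C   [A -> C]
(n)^n^C => (n)^n^n   [C -> n]

S=>S^A=>S^A^A=>A^A^A=>C^A^A=>(S)^A^A=>(A)^A^A=>(C)^A^A=>(n)^A^A=>(n)^C^A=>(n)^n^A=>(n)^n^C=>(n)^n^n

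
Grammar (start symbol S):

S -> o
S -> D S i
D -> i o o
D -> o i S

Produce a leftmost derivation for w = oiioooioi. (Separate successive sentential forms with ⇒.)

S ⇒ DSi ⇒ oiSSi ⇒ oiDSiSi ⇒ oiiooSiSi ⇒ oiioooiSi ⇒ oiioooioi

S ⇒ DSi   [S -> D S i]
DSi ⇒ oiSSi   [D -> o i S]
oiSSi ⇒ oiDSiSi   [S -> D S i]
oiDSiSi ⇒ oiiooSiSi   [D -> i o o]
oiiooSiSi ⇒ oiioooiSi   [S -> o]
oiioooiSi ⇒ oiioooioi   [S -> o]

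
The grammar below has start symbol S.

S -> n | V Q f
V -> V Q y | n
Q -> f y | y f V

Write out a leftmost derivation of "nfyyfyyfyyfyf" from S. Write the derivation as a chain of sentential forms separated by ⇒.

S ⇒ VQf ⇒ VQyQf ⇒ VQyQyQf ⇒ VQyQyQyQf ⇒ nQyQyQyQf ⇒ nfyyQyQyQf ⇒ nfyyfyyQyQf ⇒ nfyyfyyfyyQf ⇒ nfyyfyyfyyfyf

S ⇒ VQf   [S -> V Q f]
VQf ⇒ VQyQf   [V -> V Q y]
VQyQf ⇒ VQyQyQf   [V -> V Q y]
VQyQyQf ⇒ VQyQyQyQf   [V -> V Q y]
VQyQyQyQf ⇒ nQyQyQyQf   [V -> n]
nQyQyQyQf ⇒ nfyyQyQyQf   [Q -> f y]
nfyyQyQyQf ⇒ nfyyfyyQyQf   [Q -> f y]
nfyyfyyQyQf ⇒ nfyyfyyfyyQf   [Q -> f y]
nfyyfyyfyyQf ⇒ nfyyfyyfyyfyf   [Q -> f y]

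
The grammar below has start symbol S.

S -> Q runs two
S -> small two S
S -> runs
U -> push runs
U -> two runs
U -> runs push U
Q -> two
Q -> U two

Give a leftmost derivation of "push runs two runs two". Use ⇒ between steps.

S ⇒ Q runs two   [S -> Q runs two]
Q runs two ⇒ U two runs two   [Q -> U two]
U two runs two ⇒ push runs two runs two   [U -> push runs]

S ⇒ Q runs two ⇒ U two runs two ⇒ push runs two runs two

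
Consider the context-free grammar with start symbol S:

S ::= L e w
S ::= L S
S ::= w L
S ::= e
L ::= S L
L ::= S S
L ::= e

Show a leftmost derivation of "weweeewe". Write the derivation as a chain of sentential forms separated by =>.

S => wL   [S ::= w L]
wL => wSS   [L ::= S S]
wSS => wLewS   [S ::= L e w]
wLewS => wSLewS   [L ::= S L]
wSLewS => weLewS   [S ::= e]
weLewS => weSSewS   [L ::= S S]
weSSewS => wewLSewS   [S ::= w L]
wewLSewS => weweSewS   [L ::= e]
weweSewS => weweeewS   [S ::= e]
weweeewS => weweeewe   [S ::= e]

S => wL => wSS => wLewS => wSLewS => weLewS => weSSewS => wewLSewS => weweSewS => weweeewS => weweeewe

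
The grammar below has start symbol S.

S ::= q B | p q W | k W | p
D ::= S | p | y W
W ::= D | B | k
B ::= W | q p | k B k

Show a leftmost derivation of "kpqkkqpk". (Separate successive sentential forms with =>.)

S=>kW=>kD=>kS=>kpqW=>kpqD=>kpqS=>kpqkW=>kpqkB=>kpqkkBk=>kpqkkqpk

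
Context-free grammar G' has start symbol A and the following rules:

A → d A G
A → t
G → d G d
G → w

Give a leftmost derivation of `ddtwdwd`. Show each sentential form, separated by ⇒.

A ⇒ dAG   [A → d A G]
dAG ⇒ ddAGG   [A → d A G]
ddAGG ⇒ ddtGG   [A → t]
ddtGG ⇒ ddtwG   [G → w]
ddtwG ⇒ ddtwdGd   [G → d G d]
ddtwdGd ⇒ ddtwdwd   [G → w]

A ⇒ dAG ⇒ ddAGG ⇒ ddtGG ⇒ ddtwG ⇒ ddtwdGd ⇒ ddtwdwd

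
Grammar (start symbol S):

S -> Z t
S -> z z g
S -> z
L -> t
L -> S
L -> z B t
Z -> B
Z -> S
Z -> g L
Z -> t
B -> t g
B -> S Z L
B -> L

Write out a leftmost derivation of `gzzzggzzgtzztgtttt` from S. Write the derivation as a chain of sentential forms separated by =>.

S => Zt => gLt => gzBtt => gzSZLtt => gzzzgZLtt => gzzzggLLtt => gzzzggSLtt => gzzzggZtLtt => gzzzggStLtt => gzzzggzzgtLtt => gzzzggzzgtzBttt => gzzzggzzgtzLttt => gzzzggzzgtzzBtttt => gzzzggzzgtzztgtttt

S => Zt   [S -> Z t]
Zt => gLt   [Z -> g L]
gLt => gzBtt   [L -> z B t]
gzBtt => gzSZLtt   [B -> S Z L]
gzSZLtt => gzzzgZLtt   [S -> z z g]
gzzzgZLtt => gzzzggLLtt   [Z -> g L]
gzzzggLLtt => gzzzggSLtt   [L -> S]
gzzzggSLtt => gzzzggZtLtt   [S -> Z t]
gzzzggZtLtt => gzzzggStLtt   [Z -> S]
gzzzggStLtt => gzzzggzzgtLtt   [S -> z z g]
gzzzggzzgtLtt => gzzzggzzgtzBttt   [L -> z B t]
gzzzggzzgtzBttt => gzzzggzzgtzLttt   [B -> L]
gzzzggzzgtzLttt => gzzzggzzgtzzBtttt   [L -> z B t]
gzzzggzzgtzzBtttt => gzzzggzzgtzztgtttt   [B -> t g]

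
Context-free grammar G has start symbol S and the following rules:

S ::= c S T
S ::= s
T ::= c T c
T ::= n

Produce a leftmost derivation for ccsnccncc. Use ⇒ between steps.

S ⇒ cST   [S ::= c S T]
cST ⇒ ccSTT   [S ::= c S T]
ccSTT ⇒ ccsTT   [S ::= s]
ccsTT ⇒ ccsnT   [T ::= n]
ccsnT ⇒ ccsncTc   [T ::= c T c]
ccsncTc ⇒ ccsnccTcc   [T ::= c T c]
ccsnccTcc ⇒ ccsnccncc   [T ::= n]

S ⇒ cST ⇒ ccSTT ⇒ ccsTT ⇒ ccsnT ⇒ ccsncTc ⇒ ccsnccTcc ⇒ ccsnccncc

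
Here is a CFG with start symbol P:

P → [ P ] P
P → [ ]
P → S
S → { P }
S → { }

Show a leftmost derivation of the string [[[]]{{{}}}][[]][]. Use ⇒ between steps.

P ⇒ [P]P   [P → [ P ] P]
[P]P ⇒ [[P]P]P   [P → [ P ] P]
[[P]P]P ⇒ [[[]]P]P   [P → [ ]]
[[[]]P]P ⇒ [[[]]S]P   [P → S]
[[[]]S]P ⇒ [[[]]{P}]P   [S → { P }]
[[[]]{P}]P ⇒ [[[]]{S}]P   [P → S]
[[[]]{S}]P ⇒ [[[]]{{P}}]P   [S → { P }]
[[[]]{{P}}]P ⇒ [[[]]{{S}}]P   [P → S]
[[[]]{{S}}]P ⇒ [[[]]{{{}}}]P   [S → { }]
[[[]]{{{}}}]P ⇒ [[[]]{{{}}}][P]P   [P → [ P ] P]
[[[]]{{{}}}][P]P ⇒ [[[]]{{{}}}][[]]P   [P → [ ]]
[[[]]{{{}}}][[]]P ⇒ [[[]]{{{}}}][[]][]   [P → [ ]]

P ⇒ [P]P ⇒ [[P]P]P ⇒ [[[]]P]P ⇒ [[[]]S]P ⇒ [[[]]{P}]P ⇒ [[[]]{S}]P ⇒ [[[]]{{P}}]P ⇒ [[[]]{{S}}]P ⇒ [[[]]{{{}}}]P ⇒ [[[]]{{{}}}][P]P ⇒ [[[]]{{{}}}][[]]P ⇒ [[[]]{{{}}}][[]][]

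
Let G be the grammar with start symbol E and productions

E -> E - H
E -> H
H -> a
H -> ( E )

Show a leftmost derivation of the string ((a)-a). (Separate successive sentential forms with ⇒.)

E ⇒ H ⇒ (E) ⇒ (E-H) ⇒ (H-H) ⇒ ((E)-H) ⇒ ((H)-H) ⇒ ((a)-H) ⇒ ((a)-a)

E ⇒ H   [E -> H]
H ⇒ (E)   [H -> ( E )]
(E) ⇒ (E-H)   [E -> E - H]
(E-H) ⇒ (H-H)   [E -> H]
(H-H) ⇒ ((E)-H)   [H -> ( E )]
((E)-H) ⇒ ((H)-H)   [E -> H]
((H)-H) ⇒ ((a)-H)   [H -> a]
((a)-H) ⇒ ((a)-a)   [H -> a]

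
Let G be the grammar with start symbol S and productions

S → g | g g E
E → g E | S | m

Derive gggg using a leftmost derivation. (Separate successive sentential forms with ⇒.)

S ⇒ ggE   [S → g g E]
ggE ⇒ gggE   [E → g E]
gggE ⇒ gggS   [E → S]
gggS ⇒ gggg   [S → g]

S⇒ggE⇒gggE⇒gggS⇒gggg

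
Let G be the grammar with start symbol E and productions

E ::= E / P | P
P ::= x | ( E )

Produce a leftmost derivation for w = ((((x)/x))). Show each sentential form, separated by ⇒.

E ⇒ P ⇒ (E) ⇒ (P) ⇒ ((E)) ⇒ ((P)) ⇒ (((E))) ⇒ (((E/P))) ⇒ (((P/P))) ⇒ ((((E)/P))) ⇒ ((((P)/P))) ⇒ ((((x)/P))) ⇒ ((((x)/x)))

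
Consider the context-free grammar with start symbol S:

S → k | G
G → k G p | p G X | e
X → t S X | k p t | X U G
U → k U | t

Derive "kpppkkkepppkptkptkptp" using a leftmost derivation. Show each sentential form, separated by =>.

S => G   [S → G]
G => kGp   [G → k G p]
kGp => kpGXp   [G → p G X]
kpGXp => kppGXXp   [G → p G X]
kppGXXp => kpppGXXXp   [G → p G X]
kpppGXXXp => kpppkGpXXXp   [G → k G p]
kpppkGpXXXp => kpppkkGppXXXp   [G → k G p]
kpppkkGppXXXp => kpppkkkGpppXXXp   [G → k G p]
kpppkkkGpppXXXp => kpppkkkepppXXXp   [G → e]
kpppkkkepppXXXp => kpppkkkepppkptXXp   [X → k p t]
kpppkkkepppkptXXp => kpppkkkepppkptkptXp   [X → k p t]
kpppkkkepppkptkptXp => kpppkkkepppkptkptkptp   [X → k p t]

S => G => kGp => kpGXp => kppGXXp => kpppGXXXp => kpppkGpXXXp => kpppkkGppXXXp => kpppkkkGpppXXXp => kpppkkkepppXXXp => kpppkkkepppkptXXp => kpppkkkepppkptkptXp => kpppkkkepppkptkptkptp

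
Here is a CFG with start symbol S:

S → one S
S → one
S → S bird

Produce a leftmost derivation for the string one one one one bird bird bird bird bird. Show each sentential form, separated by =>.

S => S bird   [S → S bird]
S bird => S bird bird   [S → S bird]
S bird bird => S bird bird bird   [S → S bird]
S bird bird bird => one S bird bird bird   [S → one S]
one S bird bird bird => one S bird bird bird bird   [S → S bird]
one S bird bird bird bird => one one S bird bird bird bird   [S → one S]
one one S bird bird bird bird => one one S bird bird bird bird bird   [S → S bird]
one one S bird bird bird bird bird => one one one S bird bird bird bird bird   [S → one S]
one one one S bird bird bird bird bird => one one one one bird bird bird bird bird   [S → one]

S => S bird => S bird bird => S bird bird bird => one S bird bird bird => one S bird bird bird bird => one one S bird bird bird bird => one one S bird bird bird bird bird => one one one S bird bird bird bird bird => one one one one bird bird bird bird bird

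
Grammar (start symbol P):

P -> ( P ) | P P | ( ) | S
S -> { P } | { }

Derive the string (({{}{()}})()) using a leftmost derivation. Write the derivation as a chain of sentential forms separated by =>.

P => (P) => (PP) => ((P)P) => ((S)P) => (({P})P) => (({PP})P) => (({SP})P) => (({{}P})P) => (({{}S})P) => (({{}{P}})P) => (({{}{()}})P) => (({{}{()}})())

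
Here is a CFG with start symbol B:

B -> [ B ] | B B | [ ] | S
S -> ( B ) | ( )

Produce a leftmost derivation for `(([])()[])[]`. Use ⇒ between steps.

B ⇒ BB   [B -> B B]
BB ⇒ SB   [B -> S]
SB ⇒ (B)B   [S -> ( B )]
(B)B ⇒ (BB)B   [B -> B B]
(BB)B ⇒ (BBB)B   [B -> B B]
(BBB)B ⇒ (SBB)B   [B -> S]
(SBB)B ⇒ ((B)BB)B   [S -> ( B )]
((B)BB)B ⇒ (([])BB)B   [B -> [ ]]
(([])BB)B ⇒ (([])SB)B   [B -> S]
(([])SB)B ⇒ (([])()B)B   [S -> ( )]
(([])()B)B ⇒ (([])()[])B   [B -> [ ]]
(([])()[])B ⇒ (([])()[])[]   [B -> [ ]]

B ⇒ BB ⇒ SB ⇒ (B)B ⇒ (BB)B ⇒ (BBB)B ⇒ (SBB)B ⇒ ((B)BB)B ⇒ (([])BB)B ⇒ (([])SB)B ⇒ (([])()B)B ⇒ (([])()[])B ⇒ (([])()[])[]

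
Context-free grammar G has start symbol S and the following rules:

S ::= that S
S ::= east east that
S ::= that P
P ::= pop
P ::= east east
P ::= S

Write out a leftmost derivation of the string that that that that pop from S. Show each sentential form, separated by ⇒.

S ⇒ that P   [S ::= that P]
that P ⇒ that S   [P ::= S]
that S ⇒ that that S   [S ::= that S]
that that S ⇒ that that that P   [S ::= that P]
that that that P ⇒ that that that S   [P ::= S]
that that that S ⇒ that that that that P   [S ::= that P]
that that that that P ⇒ that that that that pop   [P ::= pop]

S ⇒ that P ⇒ that S ⇒ that that S ⇒ that that that P ⇒ that that that S ⇒ that that that that P ⇒ that that that that pop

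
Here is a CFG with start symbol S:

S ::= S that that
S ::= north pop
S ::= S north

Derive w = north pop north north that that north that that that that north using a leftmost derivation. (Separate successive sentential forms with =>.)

S => S north   [S ::= S north]
S north => S that that north   [S ::= S that that]
S that that north => S that that that that north   [S ::= S that that]
S that that that that north => S north that that that that north   [S ::= S north]
S north that that that that north => S that that north that that that that north   [S ::= S that that]
S that that north that that that that north => S north that that north that that that that north   [S ::= S north]
S north that that north that that that that north => S north north that that north that that that that north   [S ::= S north]
S north north that that north that that that that north => north pop north north that that north that that that that north   [S ::= north pop]

S => S north => S that that north => S that that that that north => S north that that that that north => S that that north that that that that north => S north that that north that that that that north => S north north that that north that that that that north => north pop north north that that north that that that that north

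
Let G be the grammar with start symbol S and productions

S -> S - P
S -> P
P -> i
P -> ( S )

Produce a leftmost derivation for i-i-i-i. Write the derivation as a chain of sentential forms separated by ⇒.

S ⇒ S-P   [S -> S - P]
S-P ⇒ S-P-P   [S -> S - P]
S-P-P ⇒ S-P-P-P   [S -> S - P]
S-P-P-P ⇒ P-P-P-P   [S -> P]
P-P-P-P ⇒ i-P-P-P   [P -> i]
i-P-P-P ⇒ i-i-P-P   [P -> i]
i-i-P-P ⇒ i-i-i-P   [P -> i]
i-i-i-P ⇒ i-i-i-i   [P -> i]

S⇒S-P⇒S-P-P⇒S-P-P-P⇒P-P-P-P⇒i-P-P-P⇒i-i-P-P⇒i-i-i-P⇒i-i-i-i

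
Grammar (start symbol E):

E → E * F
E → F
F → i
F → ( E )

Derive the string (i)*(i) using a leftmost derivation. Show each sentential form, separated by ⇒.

E⇒E*F⇒F*F⇒(E)*F⇒(F)*F⇒(i)*F⇒(i)*(E)⇒(i)*(F)⇒(i)*(i)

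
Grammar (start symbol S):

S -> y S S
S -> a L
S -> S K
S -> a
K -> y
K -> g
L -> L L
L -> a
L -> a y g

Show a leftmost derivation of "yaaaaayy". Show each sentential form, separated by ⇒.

S ⇒ SK ⇒ SKK ⇒ ySSKK ⇒ yaLSKK ⇒ yaLLSKK ⇒ yaLLLSKK ⇒ yaaLLSKK ⇒ yaaaLSKK ⇒ yaaaaSKK ⇒ yaaaaaKK ⇒ yaaaaayK ⇒ yaaaaayy

S ⇒ SK   [S -> S K]
SK ⇒ SKK   [S -> S K]
SKK ⇒ ySSKK   [S -> y S S]
ySSKK ⇒ yaLSKK   [S -> a L]
yaLSKK ⇒ yaLLSKK   [L -> L L]
yaLLSKK ⇒ yaLLLSKK   [L -> L L]
yaLLLSKK ⇒ yaaLLSKK   [L -> a]
yaaLLSKK ⇒ yaaaLSKK   [L -> a]
yaaaLSKK ⇒ yaaaaSKK   [L -> a]
yaaaaSKK ⇒ yaaaaaKK   [S -> a]
yaaaaaKK ⇒ yaaaaayK   [K -> y]
yaaaaayK ⇒ yaaaaayy   [K -> y]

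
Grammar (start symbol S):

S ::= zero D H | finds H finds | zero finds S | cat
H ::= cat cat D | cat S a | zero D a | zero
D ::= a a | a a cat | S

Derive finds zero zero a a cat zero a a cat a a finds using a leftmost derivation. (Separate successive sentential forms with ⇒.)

S ⇒ finds H finds   [S ::= finds H finds]
finds H finds ⇒ finds zero D a finds   [H ::= zero D a]
finds zero D a finds ⇒ finds zero S a finds   [D ::= S]
finds zero S a finds ⇒ finds zero zero D H a finds   [S ::= zero D H]
finds zero zero D H a finds ⇒ finds zero zero a a cat H a finds   [D ::= a a cat]
finds zero zero a a cat H a finds ⇒ finds zero zero a a cat zero D a a finds   [H ::= zero D a]
finds zero zero a a cat zero D a a finds ⇒ finds zero zero a a cat zero a a cat a a finds   [D ::= a a cat]

S ⇒ finds H finds ⇒ finds zero D a finds ⇒ finds zero S a finds ⇒ finds zero zero D H a finds ⇒ finds zero zero a a cat H a finds ⇒ finds zero zero a a cat zero D a a finds ⇒ finds zero zero a a cat zero a a cat a a finds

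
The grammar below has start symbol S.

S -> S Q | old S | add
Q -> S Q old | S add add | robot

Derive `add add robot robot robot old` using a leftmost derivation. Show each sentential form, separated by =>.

S => S Q => add Q => add S Q old => add S Q Q old => add S Q Q Q old => add add Q Q Q old => add add robot Q Q old => add add robot robot Q old => add add robot robot robot old

S => S Q   [S -> S Q]
S Q => add Q   [S -> add]
add Q => add S Q old   [Q -> S Q old]
add S Q old => add S Q Q old   [S -> S Q]
add S Q Q old => add S Q Q Q old   [S -> S Q]
add S Q Q Q old => add add Q Q Q old   [S -> add]
add add Q Q Q old => add add robot Q Q old   [Q -> robot]
add add robot Q Q old => add add robot robot Q old   [Q -> robot]
add add robot robot Q old => add add robot robot robot old   [Q -> robot]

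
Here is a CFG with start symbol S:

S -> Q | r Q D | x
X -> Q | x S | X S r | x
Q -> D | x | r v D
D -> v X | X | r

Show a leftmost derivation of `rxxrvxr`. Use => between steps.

S => rQD => rDD => rXD => rxD => rxX => rxXSr => rxxSr => rxxQr => rxxrvDr => rxxrvXr => rxxrvxr

S => rQD   [S -> r Q D]
rQD => rDD   [Q -> D]
rDD => rXD   [D -> X]
rXD => rxD   [X -> x]
rxD => rxX   [D -> X]
rxX => rxXSr   [X -> X S r]
rxXSr => rxxSr   [X -> x]
rxxSr => rxxQr   [S -> Q]
rxxQr => rxxrvDr   [Q -> r v D]
rxxrvDr => rxxrvXr   [D -> X]
rxxrvXr => rxxrvxr   [X -> x]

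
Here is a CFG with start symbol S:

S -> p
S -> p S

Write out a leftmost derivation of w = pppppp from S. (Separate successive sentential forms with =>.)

S=>pS=>ppS=>pppS=>ppppS=>pppppS=>pppppp

S => pS   [S -> p S]
pS => ppS   [S -> p S]
ppS => pppS   [S -> p S]
pppS => ppppS   [S -> p S]
ppppS => pppppS   [S -> p S]
pppppS => pppppp   [S -> p]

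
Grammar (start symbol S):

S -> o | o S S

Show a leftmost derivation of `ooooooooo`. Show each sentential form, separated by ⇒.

S ⇒ oSS ⇒ ooSSS ⇒ oooSS ⇒ ooooSSS ⇒ oooooSSSS ⇒ ooooooSSS ⇒ oooooooSS ⇒ ooooooooS ⇒ ooooooooo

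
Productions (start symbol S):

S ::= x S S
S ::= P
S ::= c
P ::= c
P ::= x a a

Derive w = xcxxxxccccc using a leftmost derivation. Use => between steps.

S=>xSS=>xcS=>xcxSS=>xcxxSSS=>xcxxxSSSS=>xcxxxxSSSSS=>xcxxxxPSSSS=>xcxxxxcSSSS=>xcxxxxcPSSS=>xcxxxxccSSS=>xcxxxxccPSS=>xcxxxxcccSS=>xcxxxxccccS=>xcxxxxccccc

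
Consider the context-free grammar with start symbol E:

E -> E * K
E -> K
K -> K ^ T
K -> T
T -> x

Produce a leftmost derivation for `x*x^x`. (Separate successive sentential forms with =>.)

E=>E*K=>K*K=>T*K=>x*K=>x*K^T=>x*T^T=>x*x^T=>x*x^x

E => E*K   [E -> E * K]
E*K => K*K   [E -> K]
K*K => T*K   [K -> T]
T*K => x*K   [T -> x]
x*K => x*K^T   [K -> K ^ T]
x*K^T => x*T^T   [K -> T]
x*T^T => x*x^T   [T -> x]
x*x^T => x*x^x   [T -> x]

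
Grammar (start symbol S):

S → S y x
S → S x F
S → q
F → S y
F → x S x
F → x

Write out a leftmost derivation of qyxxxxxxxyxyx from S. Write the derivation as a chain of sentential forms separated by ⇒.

S ⇒ Syx ⇒ Syxyx ⇒ SxFyxyx ⇒ SxFxFyxyx ⇒ SxFxFxFyxyx ⇒ SyxxFxFxFyxyx ⇒ qyxxFxFxFyxyx ⇒ qyxxxxFxFyxyx ⇒ qyxxxxxxFyxyx ⇒ qyxxxxxxxyxyx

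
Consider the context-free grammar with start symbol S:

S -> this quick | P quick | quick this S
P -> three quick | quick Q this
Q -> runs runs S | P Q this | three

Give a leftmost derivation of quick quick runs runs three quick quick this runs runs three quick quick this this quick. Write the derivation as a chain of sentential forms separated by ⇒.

S ⇒ P quick ⇒ quick Q this quick ⇒ quick P Q this this quick ⇒ quick quick Q this Q this this quick ⇒ quick quick runs runs S this Q this this quick ⇒ quick quick runs runs P quick this Q this this quick ⇒ quick quick runs runs three quick quick this Q this this quick ⇒ quick quick runs runs three quick quick this runs runs S this this quick ⇒ quick quick runs runs three quick quick this runs runs P quick this this quick ⇒ quick quick runs runs three quick quick this runs runs three quick quick this this quick

S ⇒ P quick   [S -> P quick]
P quick ⇒ quick Q this quick   [P -> quick Q this]
quick Q this quick ⇒ quick P Q this this quick   [Q -> P Q this]
quick P Q this this quick ⇒ quick quick Q this Q this this quick   [P -> quick Q this]
quick quick Q this Q this this quick ⇒ quick quick runs runs S this Q this this quick   [Q -> runs runs S]
quick quick runs runs S this Q this this quick ⇒ quick quick runs runs P quick this Q this this quick   [S -> P quick]
quick quick runs runs P quick this Q this this quick ⇒ quick quick runs runs three quick quick this Q this this quick   [P -> three quick]
quick quick runs runs three quick quick this Q this this quick ⇒ quick quick runs runs three quick quick this runs runs S this this quick   [Q -> runs runs S]
quick quick runs runs three quick quick this runs runs S this this quick ⇒ quick quick runs runs three quick quick this runs runs P quick this this quick   [S -> P quick]
quick quick runs runs three quick quick this runs runs P quick this this quick ⇒ quick quick runs runs three quick quick this runs runs three quick quick this this quick   [P -> three quick]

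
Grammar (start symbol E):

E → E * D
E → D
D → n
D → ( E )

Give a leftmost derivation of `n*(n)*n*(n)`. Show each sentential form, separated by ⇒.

E ⇒ E*D   [E → E * D]
E*D ⇒ E*D*D   [E → E * D]
E*D*D ⇒ E*D*D*D   [E → E * D]
E*D*D*D ⇒ D*D*D*D   [E → D]
D*D*D*D ⇒ n*D*D*D   [D → n]
n*D*D*D ⇒ n*(E)*D*D   [D → ( E )]
n*(E)*D*D ⇒ n*(D)*D*D   [E → D]
n*(D)*D*D ⇒ n*(n)*D*D   [D → n]
n*(n)*D*D ⇒ n*(n)*n*D   [D → n]
n*(n)*n*D ⇒ n*(n)*n*(E)   [D → ( E )]
n*(n)*n*(E) ⇒ n*(n)*n*(D)   [E → D]
n*(n)*n*(D) ⇒ n*(n)*n*(n)   [D → n]

E ⇒ E*D ⇒ E*D*D ⇒ E*D*D*D ⇒ D*D*D*D ⇒ n*D*D*D ⇒ n*(E)*D*D ⇒ n*(D)*D*D ⇒ n*(n)*D*D ⇒ n*(n)*n*D ⇒ n*(n)*n*(E) ⇒ n*(n)*n*(D) ⇒ n*(n)*n*(n)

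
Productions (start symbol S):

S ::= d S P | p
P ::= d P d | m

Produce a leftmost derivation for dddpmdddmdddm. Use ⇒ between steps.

S ⇒ dSP   [S ::= d S P]
dSP ⇒ ddSPP   [S ::= d S P]
ddSPP ⇒ dddSPPP   [S ::= d S P]
dddSPPP ⇒ dddpPPP   [S ::= p]
dddpPPP ⇒ dddpmPP   [P ::= m]
dddpmPP ⇒ dddpmdPdP   [P ::= d P d]
dddpmdPdP ⇒ dddpmddPddP   [P ::= d P d]
dddpmddPddP ⇒ dddpmdddPdddP   [P ::= d P d]
dddpmdddPdddP ⇒ dddpmdddmdddP   [P ::= m]
dddpmdddmdddP ⇒ dddpmdddmdddm   [P ::= m]

S⇒dSP⇒ddSPP⇒dddSPPP⇒dddpPPP⇒dddpmPP⇒dddpmdPdP⇒dddpmddPddP⇒dddpmdddPdddP⇒dddpmdddmdddP⇒dddpmdddmdddm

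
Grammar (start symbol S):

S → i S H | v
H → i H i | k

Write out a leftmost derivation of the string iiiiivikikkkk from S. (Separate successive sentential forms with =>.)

S => iSH => iiSHH => iiiSHHH => iiiiSHHHH => iiiiiSHHHHH => iiiiivHHHHH => iiiiiviHiHHHH => iiiiivikiHHHH => iiiiivikikHHH => iiiiivikikkHH => iiiiivikikkkH => iiiiivikikkkk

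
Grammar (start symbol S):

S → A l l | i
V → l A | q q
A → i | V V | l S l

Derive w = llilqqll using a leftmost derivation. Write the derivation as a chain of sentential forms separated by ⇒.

S ⇒ All ⇒ VVll ⇒ lAVll ⇒ llSlVll ⇒ llilVll ⇒ llilqqll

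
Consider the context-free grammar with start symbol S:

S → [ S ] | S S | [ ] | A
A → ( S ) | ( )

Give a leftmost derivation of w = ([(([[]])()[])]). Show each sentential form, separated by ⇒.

S ⇒ A   [S → A]
A ⇒ (S)   [A → ( S )]
(S) ⇒ ([S])   [S → [ S ]]
([S]) ⇒ ([A])   [S → A]
([A]) ⇒ ([(S)])   [A → ( S )]
([(S)]) ⇒ ([(SS)])   [S → S S]
([(SS)]) ⇒ ([(SSS)])   [S → S S]
([(SSS)]) ⇒ ([(ASS)])   [S → A]
([(ASS)]) ⇒ ([((S)SS)])   [A → ( S )]
([((S)SS)]) ⇒ ([(([S])SS)])   [S → [ S ]]
([(([S])SS)]) ⇒ ([(([[]])SS)])   [S → [ ]]
([(([[]])SS)]) ⇒ ([(([[]])AS)])   [S → A]
([(([[]])AS)]) ⇒ ([(([[]])()S)])   [A → ( )]
([(([[]])()S)]) ⇒ ([(([[]])()[])])   [S → [ ]]

S⇒A⇒(S)⇒([S])⇒([A])⇒([(S)])⇒([(SS)])⇒([(SSS)])⇒([(ASS)])⇒([((S)SS)])⇒([(([S])SS)])⇒([(([[]])SS)])⇒([(([[]])AS)])⇒([(([[]])()S)])⇒([(([[]])()[])])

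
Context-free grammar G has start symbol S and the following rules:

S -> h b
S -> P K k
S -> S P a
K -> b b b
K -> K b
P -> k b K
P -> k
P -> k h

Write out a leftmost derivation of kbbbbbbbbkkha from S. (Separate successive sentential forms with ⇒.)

S⇒SPa⇒PKkPa⇒kKkPa⇒kKbkPa⇒kKbbkPa⇒kKbbbkPa⇒kKbbbbkPa⇒kKbbbbbkPa⇒kbbbbbbbbkPa⇒kbbbbbbbbkkha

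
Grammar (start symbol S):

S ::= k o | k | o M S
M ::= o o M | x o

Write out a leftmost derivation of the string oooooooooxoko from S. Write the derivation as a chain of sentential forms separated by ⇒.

S ⇒ oMS   [S ::= o M S]
oMS ⇒ oooMS   [M ::= o o M]
oooMS ⇒ oooooMS   [M ::= o o M]
oooooMS ⇒ oooooooMS   [M ::= o o M]
oooooooMS ⇒ oooooooooMS   [M ::= o o M]
oooooooooMS ⇒ oooooooooxoS   [M ::= x o]
oooooooooxoS ⇒ oooooooooxoko   [S ::= k o]

S ⇒ oMS ⇒ oooMS ⇒ oooooMS ⇒ oooooooMS ⇒ oooooooooMS ⇒ oooooooooxoS ⇒ oooooooooxoko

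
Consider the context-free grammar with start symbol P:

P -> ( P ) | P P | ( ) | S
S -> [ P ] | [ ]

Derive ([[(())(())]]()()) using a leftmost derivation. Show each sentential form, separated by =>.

P => (P) => (PP) => (SP) => ([P]P) => ([S]P) => ([[P]]P) => ([[PP]]P) => ([[(P)P]]P) => ([[(())P]]P) => ([[(())(P)]]P) => ([[(())(())]]P) => ([[(())(())]]PP) => ([[(())(())]]()P) => ([[(())(())]]()())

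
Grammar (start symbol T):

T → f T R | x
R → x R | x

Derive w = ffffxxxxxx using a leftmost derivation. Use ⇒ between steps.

T ⇒ fTR   [T → f T R]
fTR ⇒ ffTRR   [T → f T R]
ffTRR ⇒ fffTRRR   [T → f T R]
fffTRRR ⇒ ffffTRRRR   [T → f T R]
ffffTRRRR ⇒ ffffxRRRR   [T → x]
ffffxRRRR ⇒ ffffxxRRR   [R → x]
ffffxxRRR ⇒ ffffxxxRR   [R → x]
ffffxxxRR ⇒ ffffxxxxRR   [R → x R]
ffffxxxxRR ⇒ ffffxxxxxR   [R → x]
ffffxxxxxR ⇒ ffffxxxxxx   [R → x]

T ⇒ fTR ⇒ ffTRR ⇒ fffTRRR ⇒ ffffTRRRR ⇒ ffffxRRRR ⇒ ffffxxRRR ⇒ ffffxxxRR ⇒ ffffxxxxRR ⇒ ffffxxxxxR ⇒ ffffxxxxxx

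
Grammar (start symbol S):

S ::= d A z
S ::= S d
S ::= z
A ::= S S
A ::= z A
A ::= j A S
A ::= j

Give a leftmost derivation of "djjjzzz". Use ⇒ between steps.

S ⇒ dAz ⇒ djASz ⇒ djjASSz ⇒ djjjSSz ⇒ djjjzSz ⇒ djjjzzz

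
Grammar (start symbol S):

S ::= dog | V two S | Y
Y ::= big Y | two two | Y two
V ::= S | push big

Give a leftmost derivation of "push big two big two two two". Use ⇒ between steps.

S ⇒ V two S   [S ::= V two S]
V two S ⇒ push big two S   [V ::= push big]
push big two S ⇒ push big two Y   [S ::= Y]
push big two Y ⇒ push big two big Y   [Y ::= big Y]
push big two big Y ⇒ push big two big Y two   [Y ::= Y two]
push big two big Y two ⇒ push big two big two two two   [Y ::= two two]

S ⇒ V two S ⇒ push big two S ⇒ push big two Y ⇒ push big two big Y ⇒ push big two big Y two ⇒ push big two big two two two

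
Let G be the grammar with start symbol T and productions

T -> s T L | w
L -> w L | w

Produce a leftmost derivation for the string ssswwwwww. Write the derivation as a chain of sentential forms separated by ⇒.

T⇒sTL⇒ssTLL⇒sssTLLL⇒ssswLLL⇒ssswwLLL⇒ssswwwLL⇒ssswwwwLL⇒ssswwwwwL⇒ssswwwwww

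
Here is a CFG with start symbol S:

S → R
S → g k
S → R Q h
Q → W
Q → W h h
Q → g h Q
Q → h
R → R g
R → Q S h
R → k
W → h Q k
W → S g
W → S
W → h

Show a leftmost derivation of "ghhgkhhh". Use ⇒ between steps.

S ⇒ RQh   [S → R Q h]
RQh ⇒ QShQh   [R → Q S h]
QShQh ⇒ ghQShQh   [Q → g h Q]
ghQShQh ⇒ ghhShQh   [Q → h]
ghhShQh ⇒ ghhgkhQh   [S → g k]
ghhgkhQh ⇒ ghhgkhhh   [Q → h]

S ⇒ RQh ⇒ QShQh ⇒ ghQShQh ⇒ ghhShQh ⇒ ghhgkhQh ⇒ ghhgkhhh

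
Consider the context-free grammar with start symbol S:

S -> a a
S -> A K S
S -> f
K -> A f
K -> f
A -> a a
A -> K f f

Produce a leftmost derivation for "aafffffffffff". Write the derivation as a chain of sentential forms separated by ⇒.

S⇒AKS⇒KffKS⇒AfffKS⇒aafffKS⇒aafffAfS⇒aafffKfffS⇒aafffAffffS⇒aafffKffffffS⇒aaffffffffffS⇒aafffffffffff

S ⇒ AKS   [S -> A K S]
AKS ⇒ KffKS   [A -> K f f]
KffKS ⇒ AfffKS   [K -> A f]
AfffKS ⇒ aafffKS   [A -> a a]
aafffKS ⇒ aafffAfS   [K -> A f]
aafffAfS ⇒ aafffKfffS   [A -> K f f]
aafffKfffS ⇒ aafffAffffS   [K -> A f]
aafffAffffS ⇒ aafffKffffffS   [A -> K f f]
aafffKffffffS ⇒ aaffffffffffS   [K -> f]
aaffffffffffS ⇒ aafffffffffff   [S -> f]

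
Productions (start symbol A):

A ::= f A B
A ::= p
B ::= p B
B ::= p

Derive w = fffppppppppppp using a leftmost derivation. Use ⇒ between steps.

A⇒fAB⇒ffABB⇒fffABBB⇒fffpBBB⇒fffppBBB⇒fffpppBBB⇒fffppppBBB⇒fffpppppBB⇒fffppppppB⇒fffpppppppB⇒fffppppppppB⇒fffpppppppppB⇒fffppppppppppB⇒fffppppppppppp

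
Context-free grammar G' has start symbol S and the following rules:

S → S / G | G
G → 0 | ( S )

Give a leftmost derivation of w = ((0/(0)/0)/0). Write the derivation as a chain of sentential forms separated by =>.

S => G => (S) => (S/G) => (G/G) => ((S)/G) => ((S/G)/G) => ((S/G/G)/G) => ((G/G/G)/G) => ((0/G/G)/G) => ((0/(S)/G)/G) => ((0/(G)/G)/G) => ((0/(0)/G)/G) => ((0/(0)/0)/G) => ((0/(0)/0)/0)

S => G   [S → G]
G => (S)   [G → ( S )]
(S) => (S/G)   [S → S / G]
(S/G) => (G/G)   [S → G]
(G/G) => ((S)/G)   [G → ( S )]
((S)/G) => ((S/G)/G)   [S → S / G]
((S/G)/G) => ((S/G/G)/G)   [S → S / G]
((S/G/G)/G) => ((G/G/G)/G)   [S → G]
((G/G/G)/G) => ((0/G/G)/G)   [G → 0]
((0/G/G)/G) => ((0/(S)/G)/G)   [G → ( S )]
((0/(S)/G)/G) => ((0/(G)/G)/G)   [S → G]
((0/(G)/G)/G) => ((0/(0)/G)/G)   [G → 0]
((0/(0)/G)/G) => ((0/(0)/0)/G)   [G → 0]
((0/(0)/0)/G) => ((0/(0)/0)/0)   [G → 0]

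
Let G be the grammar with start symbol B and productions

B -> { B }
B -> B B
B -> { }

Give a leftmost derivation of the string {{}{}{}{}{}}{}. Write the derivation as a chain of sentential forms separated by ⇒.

B ⇒ BB ⇒ {B}B ⇒ {BB}B ⇒ {BBB}B ⇒ {{}BB}B ⇒ {{}BBB}B ⇒ {{}BBBB}B ⇒ {{}{}BBB}B ⇒ {{}{}{}BB}B ⇒ {{}{}{}{}B}B ⇒ {{}{}{}{}{}}B ⇒ {{}{}{}{}{}}{}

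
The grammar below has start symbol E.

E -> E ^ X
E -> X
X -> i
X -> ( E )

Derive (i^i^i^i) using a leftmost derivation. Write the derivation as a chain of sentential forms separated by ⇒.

E⇒X⇒(E)⇒(E^X)⇒(E^X^X)⇒(E^X^X^X)⇒(X^X^X^X)⇒(i^X^X^X)⇒(i^i^X^X)⇒(i^i^i^X)⇒(i^i^i^i)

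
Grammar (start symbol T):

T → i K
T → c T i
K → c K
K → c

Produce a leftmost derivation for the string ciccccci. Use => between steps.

T => cTi => ciKi => cicKi => ciccKi => cicccKi => ciccccKi => ciccccci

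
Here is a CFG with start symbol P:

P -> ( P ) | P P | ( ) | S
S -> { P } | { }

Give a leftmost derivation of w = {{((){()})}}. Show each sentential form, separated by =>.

P => S   [P -> S]
S => {P}   [S -> { P }]
{P} => {S}   [P -> S]
{S} => {{P}}   [S -> { P }]
{{P}} => {{(P)}}   [P -> ( P )]
{{(P)}} => {{(PP)}}   [P -> P P]
{{(PP)}} => {{(()P)}}   [P -> ( )]
{{(()P)}} => {{(()S)}}   [P -> S]
{{(()S)}} => {{((){P})}}   [S -> { P }]
{{((){P})}} => {{((){()})}}   [P -> ( )]

P => S => {P} => {S} => {{P}} => {{(P)}} => {{(PP)}} => {{(()P)}} => {{(()S)}} => {{((){P})}} => {{((){()})}}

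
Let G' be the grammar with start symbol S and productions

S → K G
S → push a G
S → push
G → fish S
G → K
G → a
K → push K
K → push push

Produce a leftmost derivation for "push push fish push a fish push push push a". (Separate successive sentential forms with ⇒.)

S ⇒ K G ⇒ push push G ⇒ push push fish S ⇒ push push fish push a G ⇒ push push fish push a fish S ⇒ push push fish push a fish K G ⇒ push push fish push a fish push K G ⇒ push push fish push a fish push push push G ⇒ push push fish push a fish push push push a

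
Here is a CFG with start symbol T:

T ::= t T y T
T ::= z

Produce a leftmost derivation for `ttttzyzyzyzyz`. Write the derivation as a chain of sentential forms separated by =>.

T => tTyT => ttTyTyT => tttTyTyTyT => ttttTyTyTyTyT => ttttzyTyTyTyT => ttttzyzyTyTyT => ttttzyzyzyTyT => ttttzyzyzyzyT => ttttzyzyzyzyz

T => tTyT   [T ::= t T y T]
tTyT => ttTyTyT   [T ::= t T y T]
ttTyTyT => tttTyTyTyT   [T ::= t T y T]
tttTyTyTyT => ttttTyTyTyTyT   [T ::= t T y T]
ttttTyTyTyTyT => ttttzyTyTyTyT   [T ::= z]
ttttzyTyTyTyT => ttttzyzyTyTyT   [T ::= z]
ttttzyzyTyTyT => ttttzyzyzyTyT   [T ::= z]
ttttzyzyzyTyT => ttttzyzyzyzyT   [T ::= z]
ttttzyzyzyzyT => ttttzyzyzyzyz   [T ::= z]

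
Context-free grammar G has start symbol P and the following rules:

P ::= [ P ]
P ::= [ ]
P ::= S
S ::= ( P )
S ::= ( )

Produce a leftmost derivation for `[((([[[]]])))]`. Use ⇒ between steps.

P ⇒ [P] ⇒ [S] ⇒ [(P)] ⇒ [(S)] ⇒ [((P))] ⇒ [((S))] ⇒ [(((P)))] ⇒ [((([P])))] ⇒ [((([[P]])))] ⇒ [((([[[]]])))]

P ⇒ [P]   [P ::= [ P ]]
[P] ⇒ [S]   [P ::= S]
[S] ⇒ [(P)]   [S ::= ( P )]
[(P)] ⇒ [(S)]   [P ::= S]
[(S)] ⇒ [((P))]   [S ::= ( P )]
[((P))] ⇒ [((S))]   [P ::= S]
[((S))] ⇒ [(((P)))]   [S ::= ( P )]
[(((P)))] ⇒ [((([P])))]   [P ::= [ P ]]
[((([P])))] ⇒ [((([[P]])))]   [P ::= [ P ]]
[((([[P]])))] ⇒ [((([[[]]])))]   [P ::= [ ]]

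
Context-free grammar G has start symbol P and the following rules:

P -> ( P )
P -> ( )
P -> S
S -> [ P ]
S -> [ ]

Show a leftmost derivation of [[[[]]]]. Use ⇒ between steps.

P ⇒ S ⇒ [P] ⇒ [S] ⇒ [[P]] ⇒ [[S]] ⇒ [[[P]]] ⇒ [[[S]]] ⇒ [[[[]]]]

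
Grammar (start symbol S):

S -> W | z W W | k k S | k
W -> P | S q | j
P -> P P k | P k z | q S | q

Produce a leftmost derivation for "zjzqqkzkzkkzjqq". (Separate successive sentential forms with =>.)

S => W   [S -> W]
W => Sq   [W -> S q]
Sq => zWWq   [S -> z W W]
zWWq => zjWq   [W -> j]
zjWq => zjSqq   [W -> S q]
zjSqq => zjzWWqq   [S -> z W W]
zjzWWqq => zjzPWqq   [W -> P]
zjzPWqq => zjzPkzWqq   [P -> P k z]
zjzPkzWqq => zjzPPkkzWqq   [P -> P P k]
zjzPPkkzWqq => zjzqPkkzWqq   [P -> q]
zjzqPkkzWqq => zjzqPkzkkzWqq   [P -> P k z]
zjzqPkzkkzWqq => zjzqPkzkzkkzWqq   [P -> P k z]
zjzqPkzkzkkzWqq => zjzqqkzkzkkzWqq   [P -> q]
zjzqqkzkzkkzWqq => zjzqqkzkzkkzjqq   [W -> j]

S=>W=>Sq=>zWWq=>zjWq=>zjSqq=>zjzWWqq=>zjzPWqq=>zjzPkzWqq=>zjzPPkkzWqq=>zjzqPkkzWqq=>zjzqPkzkkzWqq=>zjzqPkzkzkkzWqq=>zjzqqkzkzkkzWqq=>zjzqqkzkzkkzjqq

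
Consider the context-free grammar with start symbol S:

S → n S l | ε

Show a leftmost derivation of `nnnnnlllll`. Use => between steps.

S => nSl => nnSll => nnnSlll => nnnnSllll => nnnnnSlllll => nnnnnlllll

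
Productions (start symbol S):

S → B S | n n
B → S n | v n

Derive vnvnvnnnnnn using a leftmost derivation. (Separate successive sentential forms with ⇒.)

S⇒BS⇒vnS⇒vnBS⇒vnvnS⇒vnvnBS⇒vnvnSnS⇒vnvnBSnS⇒vnvnvnSnS⇒vnvnvnnnnS⇒vnvnvnnnnnn

S ⇒ BS   [S → B S]
BS ⇒ vnS   [B → v n]
vnS ⇒ vnBS   [S → B S]
vnBS ⇒ vnvnS   [B → v n]
vnvnS ⇒ vnvnBS   [S → B S]
vnvnBS ⇒ vnvnSnS   [B → S n]
vnvnSnS ⇒ vnvnBSnS   [S → B S]
vnvnBSnS ⇒ vnvnvnSnS   [B → v n]
vnvnvnSnS ⇒ vnvnvnnnnS   [S → n n]
vnvnvnnnnS ⇒ vnvnvnnnnnn   [S → n n]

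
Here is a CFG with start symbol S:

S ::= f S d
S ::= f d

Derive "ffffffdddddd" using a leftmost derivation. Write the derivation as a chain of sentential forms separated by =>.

S => fSd   [S ::= f S d]
fSd => ffSdd   [S ::= f S d]
ffSdd => fffSddd   [S ::= f S d]
fffSddd => ffffSdddd   [S ::= f S d]
ffffSdddd => fffffSddddd   [S ::= f S d]
fffffSddddd => ffffffdddddd   [S ::= f d]

S => fSd => ffSdd => fffSddd => ffffSdddd => fffffSddddd => ffffffdddddd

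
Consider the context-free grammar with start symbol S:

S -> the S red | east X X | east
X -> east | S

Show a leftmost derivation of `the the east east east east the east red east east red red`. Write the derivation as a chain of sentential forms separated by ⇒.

S ⇒ the S red   [S -> the S red]
the S red ⇒ the the S red red   [S -> the S red]
the the S red red ⇒ the the east X X red red   [S -> east X X]
the the east X X red red ⇒ the the east S X red red   [X -> S]
the the east S X red red ⇒ the the east east X X X red red   [S -> east X X]
the the east east X X X red red ⇒ the the east east S X X red red   [X -> S]
the the east east S X X red red ⇒ the the east east east X X X X red red   [S -> east X X]
the the east east east X X X X red red ⇒ the the east east east S X X X red red   [X -> S]
the the east east east S X X X red red ⇒ the the east east east east X X X red red   [S -> east]
the the east east east east X X X red red ⇒ the the east east east east S X X red red   [X -> S]
the the east east east east S X X red red ⇒ the the east east east east the S red X X red red   [S -> the S red]
the the east east east east the S red X X red red ⇒ the the east east east east the east red X X red red   [S -> east]
the the east east east east the east red X X red red ⇒ the the east east east east the east red east X red red   [X -> east]
the the east east east east the east red east X red red ⇒ the the east east east east the east red east east red red   [X -> east]

S ⇒ the S red ⇒ the the S red red ⇒ the the east X X red red ⇒ the the east S X red red ⇒ the the east east X X X red red ⇒ the the east east S X X red red ⇒ the the east east east X X X X red red ⇒ the the east east east S X X X red red ⇒ the the east east east east X X X red red ⇒ the the east east east east S X X red red ⇒ the the east east east east the S red X X red red ⇒ the the east east east east the east red X X red red ⇒ the the east east east east the east red east X red red ⇒ the the east east east east the east red east east red red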